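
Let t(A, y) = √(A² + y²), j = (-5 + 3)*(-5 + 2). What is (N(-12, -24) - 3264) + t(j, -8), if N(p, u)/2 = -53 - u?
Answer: -3312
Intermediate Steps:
N(p, u) = -106 - 2*u (N(p, u) = 2*(-53 - u) = -106 - 2*u)
j = 6 (j = -2*(-3) = 6)
(N(-12, -24) - 3264) + t(j, -8) = ((-106 - 2*(-24)) - 3264) + √(6² + (-8)²) = ((-106 + 48) - 3264) + √(36 + 64) = (-58 - 3264) + √100 = -3322 + 10 = -3312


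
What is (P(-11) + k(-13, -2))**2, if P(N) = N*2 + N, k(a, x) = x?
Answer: 1225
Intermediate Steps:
P(N) = 3*N (P(N) = 2*N + N = 3*N)
(P(-11) + k(-13, -2))**2 = (3*(-11) - 2)**2 = (-33 - 2)**2 = (-35)**2 = 1225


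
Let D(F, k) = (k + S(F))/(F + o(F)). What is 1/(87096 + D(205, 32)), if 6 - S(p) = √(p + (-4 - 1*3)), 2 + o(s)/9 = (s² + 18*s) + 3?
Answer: 1054203136889497/91816876507842865769 + 176421*√22/183633753015685731538 ≈ 1.1482e-5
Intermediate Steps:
o(s) = 9 + 9*s² + 162*s (o(s) = -18 + 9*((s² + 18*s) + 3) = -18 + 9*(3 + s² + 18*s) = -18 + (27 + 9*s² + 162*s) = 9 + 9*s² + 162*s)
S(p) = 6 - √(-7 + p) (S(p) = 6 - √(p + (-4 - 1*3)) = 6 - √(p + (-4 - 3)) = 6 - √(p - 7) = 6 - √(-7 + p))
D(F, k) = (6 + k - √(-7 + F))/(9 + 9*F² + 163*F) (D(F, k) = (k + (6 - √(-7 + F)))/(F + (9 + 9*F² + 162*F)) = (6 + k - √(-7 + F))/(9 + 9*F² + 163*F))
1/(87096 + D(205, 32)) = 1/(87096 + (6 + 32 - √(-7 + 205))/(9 + 9*205² + 163*205)) = 1/(87096 + (6 + 32 - √198)/(9 + 9*42025 + 33415)) = 1/(87096 + (6 + 32 - 3*√22)/(9 + 378225 + 33415)) = 1/(87096 + (6 + 32 - 3*√22)/411649) = 1/(87096 + (38 - 3*√22)/411649) = 1/(87096 + (38/411649 - 3*√22/411649)) = 1/(35852981342/411649 - 3*√22/411649)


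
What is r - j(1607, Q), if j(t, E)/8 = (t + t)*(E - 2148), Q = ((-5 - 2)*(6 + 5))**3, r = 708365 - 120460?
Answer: 11794193777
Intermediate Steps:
r = 587905
Q = -456533 (Q = (-7*11)**3 = (-77)**3 = -456533)
j(t, E) = 16*t*(-2148 + E) (j(t, E) = 8*((t + t)*(E - 2148)) = 8*((2*t)*(-2148 + E)) = 8*(2*t*(-2148 + E)) = 16*t*(-2148 + E))
r - j(1607, Q) = 587905 - 16*1607*(-2148 - 456533) = 587905 - 16*1607*(-458681) = 587905 - 1*(-11793605872) = 587905 + 11793605872 = 11794193777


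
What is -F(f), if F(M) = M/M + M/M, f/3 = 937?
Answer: -2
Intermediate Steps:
f = 2811 (f = 3*937 = 2811)
F(M) = 2 (F(M) = 1 + 1 = 2)
-F(f) = -1*2 = -2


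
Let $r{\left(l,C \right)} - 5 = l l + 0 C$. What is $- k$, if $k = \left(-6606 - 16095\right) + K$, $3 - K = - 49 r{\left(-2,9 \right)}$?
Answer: $22257$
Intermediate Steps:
$r{\left(l,C \right)} = 5 + l^{2}$ ($r{\left(l,C \right)} = 5 + \left(l l + 0 C\right) = 5 + \left(l^{2} + 0\right) = 5 + l^{2}$)
$K = 444$ ($K = 3 - - 49 \left(5 + \left(-2\right)^{2}\right) = 3 - - 49 \left(5 + 4\right) = 3 - \left(-49\right) 9 = 3 - -441 = 3 + 441 = 444$)
$k = -22257$ ($k = \left(-6606 - 16095\right) + 444 = -22701 + 444 = -22257$)
$- k = \left(-1\right) \left(-22257\right) = 22257$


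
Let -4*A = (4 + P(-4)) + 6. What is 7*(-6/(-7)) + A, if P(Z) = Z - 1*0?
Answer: 9/2 ≈ 4.5000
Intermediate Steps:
P(Z) = Z (P(Z) = Z + 0 = Z)
A = -3/2 (A = -((4 - 4) + 6)/4 = -(0 + 6)/4 = -1/4*6 = -3/2 ≈ -1.5000)
7*(-6/(-7)) + A = 7*(-6/(-7)) - 3/2 = 7*(-6*(-1/7)) - 3/2 = 7*(6/7) - 3/2 = 6 - 3/2 = 9/2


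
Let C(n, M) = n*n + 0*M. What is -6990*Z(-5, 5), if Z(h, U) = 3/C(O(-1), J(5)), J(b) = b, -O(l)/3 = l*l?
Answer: -2330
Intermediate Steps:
O(l) = -3*l² (O(l) = -3*l*l = -3*l²)
C(n, M) = n² (C(n, M) = n² + 0 = n²)
Z(h, U) = ⅓ (Z(h, U) = 3/((-3*(-1)²)²) = 3/((-3*1)²) = 3/((-3)²) = 3/9 = 3*(⅑) = ⅓)
-6990*Z(-5, 5) = -6990*⅓ = -2330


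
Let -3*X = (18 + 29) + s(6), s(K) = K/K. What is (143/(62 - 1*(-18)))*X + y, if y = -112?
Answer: -703/5 ≈ -140.60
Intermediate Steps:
s(K) = 1
X = -16 (X = -((18 + 29) + 1)/3 = -(47 + 1)/3 = -1/3*48 = -16)
(143/(62 - 1*(-18)))*X + y = (143/(62 - 1*(-18)))*(-16) - 112 = (143/(62 + 18))*(-16) - 112 = (143/80)*(-16) - 112 = -143/5 - 112 = -703/5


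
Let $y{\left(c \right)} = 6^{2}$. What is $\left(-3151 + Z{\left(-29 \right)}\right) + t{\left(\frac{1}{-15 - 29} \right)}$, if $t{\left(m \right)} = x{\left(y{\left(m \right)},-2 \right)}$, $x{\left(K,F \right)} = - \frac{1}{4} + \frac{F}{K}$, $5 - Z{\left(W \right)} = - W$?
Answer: $- \frac{114311}{36} \approx -3175.3$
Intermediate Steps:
$Z{\left(W \right)} = 5 + W$ ($Z{\left(W \right)} = 5 - - W = 5 + W$)
$y{\left(c \right)} = 36$
$x{\left(K,F \right)} = - \frac{1}{4} + \frac{F}{K}$ ($x{\left(K,F \right)} = \left(-1\right) \frac{1}{4} + \frac{F}{K} = - \frac{1}{4} + \frac{F}{K}$)
$t{\left(m \right)} = - \frac{11}{36}$ ($t{\left(m \right)} = \frac{-2 - 9}{36} = \frac{1}{36} \left(-11\right) = - \frac{11}{36}$)
$\left(-3151 + Z{\left(-29 \right)}\right) + t{\left(\frac{1}{-15 - 29} \right)} = \left(-3151 + \left(5 - 29\right)\right) - \frac{11}{36} = \left(-3151 - 24\right) - \frac{11}{36} = -3175 - \frac{11}{36} = - \frac{114311}{36}$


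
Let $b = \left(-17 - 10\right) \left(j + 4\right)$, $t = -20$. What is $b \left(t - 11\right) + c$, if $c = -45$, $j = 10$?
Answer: $11673$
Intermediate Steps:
$b = -378$ ($b = \left(-17 - 10\right) \left(10 + 4\right) = \left(-27\right) 14 = -378$)
$b \left(t - 11\right) + c = - 378 \left(-20 - 11\right) - 45 = \left(-378\right) \left(-31\right) - 45 = 11718 - 45 = 11673$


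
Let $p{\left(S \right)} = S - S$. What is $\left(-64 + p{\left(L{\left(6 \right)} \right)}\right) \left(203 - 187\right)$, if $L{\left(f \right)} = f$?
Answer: $-1024$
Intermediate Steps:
$p{\left(S \right)} = 0$
$\left(-64 + p{\left(L{\left(6 \right)} \right)}\right) \left(203 - 187\right) = \left(-64 + 0\right) \left(203 - 187\right) = \left(-64\right) 16 = -1024$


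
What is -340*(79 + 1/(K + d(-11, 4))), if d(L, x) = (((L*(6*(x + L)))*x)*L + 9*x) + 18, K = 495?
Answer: -531263600/19779 ≈ -26860.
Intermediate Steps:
d(L, x) = 18 + 9*x + x*L²*(6*L + 6*x) (d(L, x) = (((L*(6*(L + x)))*x)*L + 9*x) + 18 = (((L*(6*L + 6*x))*x)*L + 9*x) + 18 = ((L*x*(6*L + 6*x))*L + 9*x) + 18 = (x*L²*(6*L + 6*x) + 9*x) + 18 = (9*x + x*L²*(6*L + 6*x)) + 18 = 18 + 9*x + x*L²*(6*L + 6*x))
-340*(79 + 1/(K + d(-11, 4))) = -340*(79 + 1/(495 + (18 + 9*4 + 6*4*(-11)³ + 6*(-11)²*4²))) = -340*(79 + 1/(495 + (18 + 36 + 6*4*(-1331) + 6*121*16))) = -340*(79 + 1/(495 + (18 + 36 - 31944 + 11616))) = -340*(79 + 1/(495 - 20274)) = -340*(79 + 1/(-19779)) = -340*(79 - 1/19779) = -340*1562540/19779 = -531263600/19779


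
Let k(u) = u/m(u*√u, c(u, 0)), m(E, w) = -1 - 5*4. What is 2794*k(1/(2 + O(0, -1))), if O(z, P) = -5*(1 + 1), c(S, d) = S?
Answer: 1397/84 ≈ 16.631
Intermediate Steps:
m(E, w) = -21 (m(E, w) = -1 - 20 = -21)
O(z, P) = -10 (O(z, P) = -5*2 = -10)
k(u) = -u/21 (k(u) = u/(-21) = u*(-1/21) = -u/21)
2794*k(1/(2 + O(0, -1))) = 2794*(-1/(21*(2 - 10))) = 2794*(-1/21/(-8)) = 2794*(-1/21*(-⅛)) = 2794*(1/168) = 1397/84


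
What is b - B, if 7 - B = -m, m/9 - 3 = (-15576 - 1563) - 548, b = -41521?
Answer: 117628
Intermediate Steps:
m = -159156 (m = 27 + 9*((-15576 - 1563) - 548) = 27 + 9*(-17139 - 548) = 27 + 9*(-17687) = 27 - 159183 = -159156)
B = -159149 (B = 7 - (-1)*(-159156) = 7 - 1*159156 = 7 - 159156 = -159149)
b - B = -41521 - 1*(-159149) = -41521 + 159149 = 117628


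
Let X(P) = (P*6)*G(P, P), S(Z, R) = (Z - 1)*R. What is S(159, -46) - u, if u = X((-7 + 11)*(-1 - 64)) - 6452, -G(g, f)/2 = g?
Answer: 810384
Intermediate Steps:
G(g, f) = -2*g
S(Z, R) = R*(-1 + Z) (S(Z, R) = (-1 + Z)*R = R*(-1 + Z))
X(P) = -12*P² (X(P) = (P*6)*(-2*P) = (6*P)*(-2*P) = -12*P²)
u = -817652 (u = -12*(-1 - 64)²*(-7 + 11)² - 6452 = -12*(4*(-65))² - 6452 = -12*(-260)² - 6452 = -12*67600 - 6452 = -811200 - 6452 = -817652)
S(159, -46) - u = -46*(-1 + 159) - 1*(-817652) = -46*158 + 817652 = -7268 + 817652 = 810384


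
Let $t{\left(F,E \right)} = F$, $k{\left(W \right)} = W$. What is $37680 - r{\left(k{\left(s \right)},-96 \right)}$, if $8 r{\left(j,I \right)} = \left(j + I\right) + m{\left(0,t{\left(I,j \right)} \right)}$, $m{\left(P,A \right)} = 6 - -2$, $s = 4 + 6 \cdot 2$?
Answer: $37689$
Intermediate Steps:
$s = 16$ ($s = 4 + 12 = 16$)
$m{\left(P,A \right)} = 8$ ($m{\left(P,A \right)} = 6 + 2 = 8$)
$r{\left(j,I \right)} = 1 + \frac{I}{8} + \frac{j}{8}$ ($r{\left(j,I \right)} = \frac{\left(j + I\right) + 8}{8} = \frac{\left(I + j\right) + 8}{8} = \frac{8 + I + j}{8} = 1 + \frac{I}{8} + \frac{j}{8}$)
$37680 - r{\left(k{\left(s \right)},-96 \right)} = 37680 - \left(1 + \frac{1}{8} \left(-96\right) + \frac{1}{8} \cdot 16\right) = 37680 - \left(1 - 12 + 2\right) = 37680 - -9 = 37680 + 9 = 37689$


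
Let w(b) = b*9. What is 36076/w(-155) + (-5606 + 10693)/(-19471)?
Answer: -709532161/27162045 ≈ -26.122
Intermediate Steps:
w(b) = 9*b
36076/w(-155) + (-5606 + 10693)/(-19471) = 36076/((9*(-155))) + (-5606 + 10693)/(-19471) = 36076/(-1395) + 5087*(-1/19471) = 36076*(-1/1395) - 5087/19471 = -36076/1395 - 5087/19471 = -709532161/27162045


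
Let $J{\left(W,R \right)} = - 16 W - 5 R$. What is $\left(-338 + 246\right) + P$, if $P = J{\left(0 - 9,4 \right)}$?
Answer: $32$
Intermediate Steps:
$P = 124$ ($P = - 16 \left(0 - 9\right) - 20 = \left(-16\right) \left(-9\right) - 20 = 144 - 20 = 124$)
$\left(-338 + 246\right) + P = \left(-338 + 246\right) + 124 = -92 + 124 = 32$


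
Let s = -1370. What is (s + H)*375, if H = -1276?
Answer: -992250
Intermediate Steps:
(s + H)*375 = (-1370 - 1276)*375 = -2646*375 = -992250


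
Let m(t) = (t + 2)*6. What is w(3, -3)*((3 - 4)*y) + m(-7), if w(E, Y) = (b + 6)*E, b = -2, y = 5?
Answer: -90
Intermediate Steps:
w(E, Y) = 4*E (w(E, Y) = (-2 + 6)*E = 4*E)
m(t) = 12 + 6*t (m(t) = (2 + t)*6 = 12 + 6*t)
w(3, -3)*((3 - 4)*y) + m(-7) = (4*3)*((3 - 4)*5) + (12 + 6*(-7)) = 12*(-1*5) + (12 - 42) = 12*(-5) - 30 = -60 - 30 = -90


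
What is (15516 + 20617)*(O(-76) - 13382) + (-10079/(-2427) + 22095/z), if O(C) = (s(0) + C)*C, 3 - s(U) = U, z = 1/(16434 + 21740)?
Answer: 1360063161695/2427 ≈ 5.6039e+8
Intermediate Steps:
z = 1/38174 ≈ 2.6196e-5
s(U) = 3 - U
O(C) = C*(3 + C) (O(C) = ((3 - 1*0) + C)*C = ((3 + 0) + C)*C = (3 + C)*C = C*(3 + C))
(15516 + 20617)*(O(-76) - 13382) + (-10079/(-2427) + 22095/z) = (15516 + 20617)*(-76*(3 - 76) - 13382) + (-10079/(-2427) + 22095/(1/38174)) = 36133*(-76*(-73) - 13382) + (-10079*(-1/2427) + 22095*38174) = 36133*(5548 - 13382) + (10079/2427 + 843454530) = 36133*(-7834) + 2047064154389/2427 = -283065922 + 2047064154389/2427 = 1360063161695/2427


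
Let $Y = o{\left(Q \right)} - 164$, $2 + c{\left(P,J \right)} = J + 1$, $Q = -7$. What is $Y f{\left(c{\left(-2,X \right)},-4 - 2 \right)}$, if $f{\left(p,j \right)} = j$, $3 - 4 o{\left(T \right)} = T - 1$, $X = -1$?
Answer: $\frac{1935}{2} \approx 967.5$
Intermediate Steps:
$c{\left(P,J \right)} = -1 + J$ ($c{\left(P,J \right)} = -2 + \left(J + 1\right) = -2 + \left(1 + J\right) = -1 + J$)
$o{\left(T \right)} = 1 - \frac{T}{4}$ ($o{\left(T \right)} = \frac{3}{4} - \frac{T - 1}{4} = \frac{3}{4} - \frac{-1 + T}{4} = \frac{3}{4} - \left(- \frac{1}{4} + \frac{T}{4}\right) = 1 - \frac{T}{4}$)
$Y = - \frac{645}{4}$ ($Y = \left(1 - - \frac{7}{4}\right) - 164 = \left(1 + \frac{7}{4}\right) - 164 = \frac{11}{4} - 164 = - \frac{645}{4} \approx -161.25$)
$Y f{\left(c{\left(-2,X \right)},-4 - 2 \right)} = - \frac{645 \left(-4 - 2\right)}{4} = \left(- \frac{645}{4}\right) \left(-6\right) = \frac{1935}{2}$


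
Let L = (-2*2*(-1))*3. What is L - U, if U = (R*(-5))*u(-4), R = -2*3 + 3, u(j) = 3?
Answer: -33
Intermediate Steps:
R = -3 (R = -6 + 3 = -3)
L = 12 (L = -4*(-1)*3 = 4*3 = 12)
U = 45 (U = -3*(-5)*3 = 15*3 = 45)
L - U = 12 - 1*45 = 12 - 45 = -33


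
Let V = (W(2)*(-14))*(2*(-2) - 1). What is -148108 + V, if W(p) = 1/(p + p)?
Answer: -296181/2 ≈ -1.4809e+5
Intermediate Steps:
W(p) = 1/(2*p)
V = 35/2 (V = (((½)/2)*(-14))*(2*(-2) - 1) = (((½)*(½))*(-14))*(-4 - 1) = ((¼)*(-14))*(-5) = -7/2*(-5) = 35/2 ≈ 17.500)
-148108 + V = -148108 + 35/2 = -296181/2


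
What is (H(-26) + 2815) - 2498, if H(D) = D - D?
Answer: 317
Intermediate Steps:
H(D) = 0
(H(-26) + 2815) - 2498 = (0 + 2815) - 2498 = 2815 - 2498 = 317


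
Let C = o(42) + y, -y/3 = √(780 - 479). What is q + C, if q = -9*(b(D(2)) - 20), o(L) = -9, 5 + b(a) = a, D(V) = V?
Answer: 198 - 3*√301 ≈ 145.95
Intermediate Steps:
y = -3*√301 (y = -3*√(780 - 479) = -3*√301 ≈ -52.048)
b(a) = -5 + a
C = -9 - 3*√301 ≈ -61.048
q = 207 (q = -9*((-5 + 2) - 20) = -9*(-3 - 20) = -9*(-23) = 207)
q + C = 207 + (-9 - 3*√301) = 198 - 3*√301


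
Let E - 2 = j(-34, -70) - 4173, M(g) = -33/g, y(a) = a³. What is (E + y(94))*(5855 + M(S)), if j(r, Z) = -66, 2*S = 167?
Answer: 807935162493/167 ≈ 4.8379e+9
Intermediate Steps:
S = 167/2 (S = (½)*167 = 167/2 ≈ 83.500)
E = -4237 (E = 2 + (-66 - 4173) = 2 - 4239 = -4237)
(E + y(94))*(5855 + M(S)) = (-4237 + 94³)*(5855 - 33/167/2) = (-4237 + 830584)*(5855 - 33*2/167) = 826347*(5855 - 66/167) = 826347*(977719/167) = 807935162493/167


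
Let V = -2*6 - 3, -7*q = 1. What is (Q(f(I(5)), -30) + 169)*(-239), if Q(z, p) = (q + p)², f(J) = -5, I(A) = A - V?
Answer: -12619678/49 ≈ -2.5754e+5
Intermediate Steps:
q = -⅐ (q = -⅐*1 = -⅐ ≈ -0.14286)
V = -15 (V = -12 - 3 = -15)
I(A) = 15 + A (I(A) = A - 1*(-15) = A + 15 = 15 + A)
Q(z, p) = (-⅐ + p)²
(Q(f(I(5)), -30) + 169)*(-239) = ((-1 + 7*(-30))²/49 + 169)*(-239) = ((-1 - 210)²/49 + 169)*(-239) = ((1/49)*(-211)² + 169)*(-239) = ((1/49)*44521 + 169)*(-239) = (44521/49 + 169)*(-239) = (52802/49)*(-239) = -12619678/49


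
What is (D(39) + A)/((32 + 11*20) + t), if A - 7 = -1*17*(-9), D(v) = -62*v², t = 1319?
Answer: -94142/1571 ≈ -59.925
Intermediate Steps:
A = 160 (A = 7 - 1*17*(-9) = 7 - 17*(-9) = 7 + 153 = 160)
(D(39) + A)/((32 + 11*20) + t) = (-62*39² + 160)/((32 + 11*20) + 1319) = (-62*1521 + 160)/((32 + 220) + 1319) = (-94302 + 160)/(252 + 1319) = -94142/1571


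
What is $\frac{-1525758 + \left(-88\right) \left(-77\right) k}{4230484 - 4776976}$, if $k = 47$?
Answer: $\frac{603643}{273246} \approx 2.2092$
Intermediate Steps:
$\frac{-1525758 + \left(-88\right) \left(-77\right) k}{4230484 - 4776976} = \frac{-1525758 + \left(-88\right) \left(-77\right) 47}{4230484 - 4776976} = \frac{-1525758 + 6776 \cdot 47}{-546492} = \left(-1525758 + 318472\right) \left(- \frac{1}{546492}\right) = \left(-1207286\right) \left(- \frac{1}{546492}\right) = \frac{603643}{273246}$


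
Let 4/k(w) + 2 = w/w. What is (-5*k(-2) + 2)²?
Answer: 484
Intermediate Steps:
k(w) = -4 (k(w) = 4/(-2 + w/w) = 4/(-2 + 1) = 4/(-1) = 4*(-1) = -4)
(-5*k(-2) + 2)² = (-5*(-4) + 2)² = (20 + 2)² = 22² = 484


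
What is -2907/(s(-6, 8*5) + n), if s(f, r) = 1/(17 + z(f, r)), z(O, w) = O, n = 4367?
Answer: -31977/48038 ≈ -0.66566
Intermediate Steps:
s(f, r) = 1/(17 + f)
-2907/(s(-6, 8*5) + n) = -2907/(1/(17 - 6) + 4367) = -2907/(1/11 + 4367) = -2907/48038/11 = -2907*11/48038 = -31977/48038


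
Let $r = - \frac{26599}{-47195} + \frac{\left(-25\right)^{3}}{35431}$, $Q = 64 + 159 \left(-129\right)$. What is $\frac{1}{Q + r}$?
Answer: $- \frac{1672166045}{34190574114821} \approx -4.8907 \cdot 10^{-5}$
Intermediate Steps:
$Q = -20447$ ($Q = 64 - 20511 = -20447$)
$r = \frac{205007294}{1672166045}$ ($r = \left(-26599\right) \left(- \frac{1}{47195}\right) - \frac{15625}{35431} = \frac{26599}{47195} - \frac{15625}{35431} = \frac{205007294}{1672166045} \approx 0.1226$)
$\frac{1}{Q + r} = \frac{1}{-20447 + \frac{205007294}{1672166045}} = \frac{1}{- \frac{34190574114821}{1672166045}} = - \frac{1672166045}{34190574114821}$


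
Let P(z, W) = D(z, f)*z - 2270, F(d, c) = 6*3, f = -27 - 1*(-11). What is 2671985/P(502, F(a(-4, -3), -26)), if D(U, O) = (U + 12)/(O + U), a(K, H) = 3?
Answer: -649292355/422596 ≈ -1536.4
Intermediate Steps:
f = -16 (f = -27 + 11 = -16)
F(d, c) = 18
D(U, O) = (12 + U)/(O + U)
P(z, W) = -2270 + z*(12 + z)/(-16 + z) (P(z, W) = ((12 + z)/(-16 + z))*z - 2270 = z*(12 + z)/(-16 + z) - 2270 = -2270 + z*(12 + z)/(-16 + z))
2671985/P(502, F(a(-4, -3), -26)) = 2671985/(((36320 + 502**2 - 2258*502)/(-16 + 502))) = 2671985/(((36320 + 252004 - 1133516)/486)) = 2671985/(((1/486)*(-845192))) = 2671985/(-422596/243) = 2671985*(-243/422596) = -649292355/422596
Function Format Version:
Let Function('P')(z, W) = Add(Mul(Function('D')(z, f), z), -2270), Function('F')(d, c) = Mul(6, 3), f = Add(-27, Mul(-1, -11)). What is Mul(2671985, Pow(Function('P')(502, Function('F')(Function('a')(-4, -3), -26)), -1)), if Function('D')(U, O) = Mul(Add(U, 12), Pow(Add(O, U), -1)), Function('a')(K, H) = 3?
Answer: Rational(-649292355, 422596) ≈ -1536.4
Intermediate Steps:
f = -16 (f = Add(-27, 11) = -16)
Function('F')(d, c) = 18
Function('D')(U, O) = Mul(Pow(Add(O, U), -1), Add(12, U)) (Function('D')(U, O) = Mul(Add(12, U), Pow(Add(O, U), -1)) = Mul(Pow(Add(O, U), -1), Add(12, U)))
Function('P')(z, W) = Add(-2270, Mul(z, Pow(Add(-16, z), -1), Add(12, z))) (Function('P')(z, W) = Add(Mul(Mul(Pow(Add(-16, z), -1), Add(12, z)), z), -2270) = Add(Mul(z, Pow(Add(-16, z), -1), Add(12, z)), -2270) = Add(-2270, Mul(z, Pow(Add(-16, z), -1), Add(12, z))))
Mul(2671985, Pow(Function('P')(502, Function('F')(Function('a')(-4, -3), -26)), -1)) = Mul(2671985, Pow(Mul(Pow(Add(-16, 502), -1), Add(36320, Pow(502, 2), Mul(-2258, 502))), -1)) = Mul(2671985, Pow(Mul(Pow(486, -1), Add(36320, 252004, -1133516)), -1)) = Mul(2671985, Pow(Mul(Rational(1, 486), -845192), -1)) = Mul(2671985, Pow(Rational(-422596, 243), -1)) = Mul(2671985, Rational(-243, 422596)) = Rational(-649292355, 422596)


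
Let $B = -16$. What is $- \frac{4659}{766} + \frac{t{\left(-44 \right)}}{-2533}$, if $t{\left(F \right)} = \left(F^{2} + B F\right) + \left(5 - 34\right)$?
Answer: $- \frac{13801273}{1940278} \approx -7.113$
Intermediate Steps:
$t{\left(F \right)} = -29 + F^{2} - 16 F$ ($t{\left(F \right)} = \left(F^{2} - 16 F\right) + \left(5 - 34\right) = \left(F^{2} - 16 F\right) - 29 = -29 + F^{2} - 16 F$)
$- \frac{4659}{766} + \frac{t{\left(-44 \right)}}{-2533} = - \frac{4659}{766} + \frac{-29 + \left(-44\right)^{2} - -704}{-2533} = \left(-4659\right) \frac{1}{766} + \left(-29 + 1936 + 704\right) \left(- \frac{1}{2533}\right) = - \frac{4659}{766} + 2611 \left(- \frac{1}{2533}\right) = - \frac{4659}{766} - \frac{2611}{2533} = - \frac{13801273}{1940278}$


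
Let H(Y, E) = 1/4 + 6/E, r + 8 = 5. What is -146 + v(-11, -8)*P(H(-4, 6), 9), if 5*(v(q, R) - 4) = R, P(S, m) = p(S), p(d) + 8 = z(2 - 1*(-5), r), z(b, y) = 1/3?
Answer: -822/5 ≈ -164.40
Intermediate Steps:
r = -3 (r = -8 + 5 = -3)
z(b, y) = ⅓
H(Y, E) = ¼ + 6/E (H(Y, E) = 1*(¼) + 6/E = ¼ + 6/E)
p(d) = -23/3 (p(d) = -8 + ⅓ = -23/3)
P(S, m) = -23/3
v(q, R) = 4 + R/5
-146 + v(-11, -8)*P(H(-4, 6), 9) = -146 + (4 + (⅕)*(-8))*(-23/3) = -146 + (4 - 8/5)*(-23/3) = -146 + (12/5)*(-23/3) = -146 - 92/5 = -822/5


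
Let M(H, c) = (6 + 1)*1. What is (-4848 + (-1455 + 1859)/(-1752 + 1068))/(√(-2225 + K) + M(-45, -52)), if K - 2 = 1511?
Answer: -5803763/130131 + 1658218*I*√178/130131 ≈ -44.599 + 170.01*I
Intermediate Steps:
K = 1513 (K = 2 + 1511 = 1513)
M(H, c) = 7 (M(H, c) = 7*1 = 7)
(-4848 + (-1455 + 1859)/(-1752 + 1068))/(√(-2225 + K) + M(-45, -52)) = (-4848 + (-1455 + 1859)/(-1752 + 1068))/(√(-2225 + 1513) + 7) = (-4848 + 404/(-684))/(√(-712) + 7) = (-4848 + 404*(-1/684))/(2*I*√178 + 7) = (-4848 - 101/171)/(7 + 2*I*√178) = -829109/(171*(7 + 2*I*√178))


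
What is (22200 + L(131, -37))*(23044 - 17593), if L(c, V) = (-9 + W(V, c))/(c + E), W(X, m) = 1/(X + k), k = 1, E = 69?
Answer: 11617147579/96 ≈ 1.2101e+8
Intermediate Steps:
W(X, m) = 1/(1 + X) (W(X, m) = 1/(X + 1) = 1/(1 + X))
L(c, V) = (-9 + 1/(1 + V))/(69 + c) (L(c, V) = (-9 + 1/(1 + V))/(c + 69) = (-9 + 1/(1 + V))/(69 + c))
(22200 + L(131, -37))*(23044 - 17593) = (22200 + (-8 - 9*(-37))/((1 - 37)*(69 + 131)))*(23044 - 17593) = (22200 + (-8 + 333)/(-36*200))*5451 = (22200 - 1/36*1/200*325)*5451 = (22200 - 13/288)*5451 = (6393587/288)*5451 = 11617147579/96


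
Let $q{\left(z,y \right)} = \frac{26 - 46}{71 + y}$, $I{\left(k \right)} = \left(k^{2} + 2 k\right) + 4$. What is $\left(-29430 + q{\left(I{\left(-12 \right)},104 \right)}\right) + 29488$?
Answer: $\frac{2026}{35} \approx 57.886$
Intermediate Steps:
$I{\left(k \right)} = 4 + k^{2} + 2 k$
$q{\left(z,y \right)} = - \frac{20}{71 + y}$
$\left(-29430 + q{\left(I{\left(-12 \right)},104 \right)}\right) + 29488 = \left(-29430 - \frac{20}{71 + 104}\right) + 29488 = \left(-29430 - \frac{20}{175}\right) + 29488 = \left(-29430 - \frac{4}{35}\right) + 29488 = - \frac{1030054}{35} + 29488 = \frac{2026}{35}$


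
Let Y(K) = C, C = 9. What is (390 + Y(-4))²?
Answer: 159201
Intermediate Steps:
Y(K) = 9
(390 + Y(-4))² = (390 + 9)² = 399² = 159201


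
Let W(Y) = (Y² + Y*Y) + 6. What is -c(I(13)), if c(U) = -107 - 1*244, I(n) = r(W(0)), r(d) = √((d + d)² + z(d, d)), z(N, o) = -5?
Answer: 351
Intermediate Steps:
W(Y) = 6 + 2*Y² (W(Y) = (Y² + Y²) + 6 = 2*Y² + 6 = 6 + 2*Y²)
r(d) = √(-5 + 4*d²) (r(d) = √((d + d)² - 5) = √((2*d)² - 5) = √(4*d² - 5) = √(-5 + 4*d²))
I(n) = √139 (I(n) = √(-5 + 4*(6 + 2*0²)²) = √(-5 + 4*(6 + 2*0)²) = √(-5 + 4*(6 + 0)²) = √(-5 + 4*6²) = √(-5 + 4*36) = √(-5 + 144) = √139)
c(U) = -351 (c(U) = -107 - 244 = -351)
-c(I(13)) = -1*(-351) = 351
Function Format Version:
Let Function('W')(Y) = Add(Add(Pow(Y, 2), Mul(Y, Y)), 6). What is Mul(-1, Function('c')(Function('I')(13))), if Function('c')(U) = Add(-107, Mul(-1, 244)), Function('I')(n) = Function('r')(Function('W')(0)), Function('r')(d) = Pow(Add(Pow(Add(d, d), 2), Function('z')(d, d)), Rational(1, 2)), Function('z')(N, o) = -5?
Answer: 351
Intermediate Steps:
Function('W')(Y) = Add(6, Mul(2, Pow(Y, 2))) (Function('W')(Y) = Add(Add(Pow(Y, 2), Pow(Y, 2)), 6) = Add(Mul(2, Pow(Y, 2)), 6) = Add(6, Mul(2, Pow(Y, 2))))
Function('r')(d) = Pow(Add(-5, Mul(4, Pow(d, 2))), Rational(1, 2)) (Function('r')(d) = Pow(Add(Pow(Add(d, d), 2), -5), Rational(1, 2)) = Pow(Add(Pow(Mul(2, d), 2), -5), Rational(1, 2)) = Pow(Add(Mul(4, Pow(d, 2)), -5), Rational(1, 2)) = Pow(Add(-5, Mul(4, Pow(d, 2))), Rational(1, 2)))
Function('I')(n) = Pow(139, Rational(1, 2)) (Function('I')(n) = Pow(Add(-5, Mul(4, Pow(Add(6, Mul(2, Pow(0, 2))), 2))), Rational(1, 2)) = Pow(Add(-5, Mul(4, Pow(Add(6, Mul(2, 0)), 2))), Rational(1, 2)) = Pow(Add(-5, Mul(4, Pow(Add(6, 0), 2))), Rational(1, 2)) = Pow(Add(-5, Mul(4, Pow(6, 2))), Rational(1, 2)) = Pow(Add(-5, Mul(4, 36)), Rational(1, 2)) = Pow(Add(-5, 144), Rational(1, 2)) = Pow(139, Rational(1, 2)))
Function('c')(U) = -351 (Function('c')(U) = Add(-107, -244) = -351)
Mul(-1, Function('c')(Function('I')(13))) = Mul(-1, -351) = 351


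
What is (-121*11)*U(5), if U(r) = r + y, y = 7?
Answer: -15972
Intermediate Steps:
U(r) = 7 + r (U(r) = r + 7 = 7 + r)
(-121*11)*U(5) = (-121*11)*(7 + 5) = -1331*12 = -15972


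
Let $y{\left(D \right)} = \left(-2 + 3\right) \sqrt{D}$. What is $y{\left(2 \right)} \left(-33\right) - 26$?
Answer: $-26 - 33 \sqrt{2} \approx -72.669$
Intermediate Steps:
$y{\left(D \right)} = \sqrt{D}$ ($y{\left(D \right)} = 1 \sqrt{D} = \sqrt{D}$)
$y{\left(2 \right)} \left(-33\right) - 26 = \sqrt{2} \left(-33\right) - 26 = - 33 \sqrt{2} - 26 = -26 - 33 \sqrt{2}$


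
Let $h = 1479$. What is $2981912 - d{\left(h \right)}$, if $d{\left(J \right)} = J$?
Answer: $2980433$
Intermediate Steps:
$2981912 - d{\left(h \right)} = 2981912 - 1479 = 2980433$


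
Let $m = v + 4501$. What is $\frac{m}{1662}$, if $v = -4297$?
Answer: $\frac{34}{277} \approx 0.12274$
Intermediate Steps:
$m = 204$ ($m = -4297 + 4501 = 204$)
$\frac{m}{1662} = \frac{204}{1662} = 204 \cdot \frac{1}{1662} = \frac{34}{277}$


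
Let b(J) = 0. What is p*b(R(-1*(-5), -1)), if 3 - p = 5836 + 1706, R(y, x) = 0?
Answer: 0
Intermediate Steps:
p = -7539 (p = 3 - (5836 + 1706) = 3 - 1*7542 = 3 - 7542 = -7539)
p*b(R(-1*(-5), -1)) = -7539*0 = 0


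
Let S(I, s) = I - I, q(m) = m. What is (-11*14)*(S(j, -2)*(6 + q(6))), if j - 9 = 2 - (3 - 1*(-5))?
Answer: 0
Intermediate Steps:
j = 3 (j = 9 + (2 - (3 - 1*(-5))) = 9 + (2 - (3 + 5)) = 9 + (2 - 1*8) = 9 + (2 - 8) = 9 - 6 = 3)
S(I, s) = 0
(-11*14)*(S(j, -2)*(6 + q(6))) = (-11*14)*(0*(6 + 6)) = -0*12 = -154*0 = 0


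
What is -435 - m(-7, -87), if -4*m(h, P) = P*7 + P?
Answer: -609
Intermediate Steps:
m(h, P) = -2*P (m(h, P) = -(P*7 + P)/4 = -(7*P + P)/4 = -2*P)
-435 - m(-7, -87) = -435 - (-2)*(-87) = -435 - 1*174 = -435 - 174 = -609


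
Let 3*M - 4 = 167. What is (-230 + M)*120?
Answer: -20760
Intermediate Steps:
M = 57 (M = 4/3 + (⅓)*167 = 4/3 + 167/3 = 57)
(-230 + M)*120 = (-230 + 57)*120 = -173*120 = -20760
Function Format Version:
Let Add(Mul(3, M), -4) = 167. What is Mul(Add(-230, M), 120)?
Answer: -20760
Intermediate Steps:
M = 57 (M = Add(Rational(4, 3), Mul(Rational(1, 3), 167)) = Add(Rational(4, 3), Rational(167, 3)) = 57)
Mul(Add(-230, M), 120) = Mul(Add(-230, 57), 120) = Mul(-173, 120) = -20760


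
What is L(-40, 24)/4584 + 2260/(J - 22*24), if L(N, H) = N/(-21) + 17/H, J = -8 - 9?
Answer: -348042773/83942208 ≈ -4.1462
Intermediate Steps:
J = -17
L(N, H) = 17/H - N/21 (L(N, H) = N*(-1/21) + 17/H = -N/21 + 17/H = 17/H - N/21)
L(-40, 24)/4584 + 2260/(J - 22*24) = (17/24 - 1/21*(-40))/4584 + 2260/(-17 - 22*24) = (17*(1/24) + 40/21)*(1/4584) + 2260/(-17 - 528) = (17/24 + 40/21)*(1/4584) + 2260/(-545) = (439/168)*(1/4584) + 2260*(-1/545) = 439/770112 - 452/109 = -348042773/83942208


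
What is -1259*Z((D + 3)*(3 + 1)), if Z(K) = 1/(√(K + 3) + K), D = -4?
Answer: 5036/17 + 1259*I/17 ≈ 296.24 + 74.059*I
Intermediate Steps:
Z(K) = 1/(K + √(3 + K)) (Z(K) = 1/(√(3 + K) + K) = 1/(K + √(3 + K)))
-1259*Z((D + 3)*(3 + 1)) = -1259/((-4 + 3)*(3 + 1) + √(3 + (-4 + 3)*(3 + 1))) = -1259/(-1*4 + √(3 - 1*4)) = -1259/(-4 + √(3 - 4)) = -1259/(-4 + √(-1)) = -1259*(-4 - I)/17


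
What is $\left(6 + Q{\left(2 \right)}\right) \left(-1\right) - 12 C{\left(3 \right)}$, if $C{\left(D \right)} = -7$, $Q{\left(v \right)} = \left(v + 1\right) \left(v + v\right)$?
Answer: $66$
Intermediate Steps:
$Q{\left(v \right)} = 2 v \left(1 + v\right)$ ($Q{\left(v \right)} = \left(1 + v\right) 2 v = 2 v \left(1 + v\right)$)
$\left(6 + Q{\left(2 \right)}\right) \left(-1\right) - 12 C{\left(3 \right)} = \left(6 + 2 \cdot 2 \left(1 + 2\right)\right) \left(-1\right) - -84 = \left(6 + 2 \cdot 2 \cdot 3\right) \left(-1\right) + 84 = \left(6 + 12\right) \left(-1\right) + 84 = 18 \left(-1\right) + 84 = -18 + 84 = 66$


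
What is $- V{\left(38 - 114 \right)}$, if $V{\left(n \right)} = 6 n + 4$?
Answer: $452$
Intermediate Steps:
$V{\left(n \right)} = 4 + 6 n$
$- V{\left(38 - 114 \right)} = - (4 + 6 \left(38 - 114\right)) = - (4 + 6 \left(-76\right)) = - (4 - 456) = \left(-1\right) \left(-452\right) = 452$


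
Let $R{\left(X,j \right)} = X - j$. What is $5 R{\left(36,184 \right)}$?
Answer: $-740$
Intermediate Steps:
$5 R{\left(36,184 \right)} = 5 \left(36 - 184\right) = 5 \left(-148\right) = -740$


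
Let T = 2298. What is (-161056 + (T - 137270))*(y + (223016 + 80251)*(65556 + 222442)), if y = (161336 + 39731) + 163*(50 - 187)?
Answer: -25855224120901656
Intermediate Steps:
y = 178736 (y = 201067 + 163*(-137) = 201067 - 22331 = 178736)
(-161056 + (T - 137270))*(y + (223016 + 80251)*(65556 + 222442)) = (-161056 + (2298 - 137270))*(178736 + (223016 + 80251)*(65556 + 222442)) = (-161056 - 134972)*(178736 + 303267*287998) = -296028*(178736 + 87340289466) = -296028*87340468202 = -25855224120901656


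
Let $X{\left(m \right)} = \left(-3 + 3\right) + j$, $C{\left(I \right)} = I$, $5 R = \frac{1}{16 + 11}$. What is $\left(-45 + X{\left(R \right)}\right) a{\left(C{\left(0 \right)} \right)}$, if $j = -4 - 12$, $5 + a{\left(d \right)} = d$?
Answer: $305$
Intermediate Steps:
$R = \frac{1}{135}$ ($R = \frac{1}{5 \left(16 + 11\right)} = \frac{1}{5 \cdot 27} = \frac{1}{5} \cdot \frac{1}{27} = \frac{1}{135} \approx 0.0074074$)
$a{\left(d \right)} = -5 + d$
$j = -16$ ($j = -4 - 12 = -16$)
$X{\left(m \right)} = -16$ ($X{\left(m \right)} = \left(-3 + 3\right) - 16 = 0 - 16 = -16$)
$\left(-45 + X{\left(R \right)}\right) a{\left(C{\left(0 \right)} \right)} = \left(-45 - 16\right) \left(-5 + 0\right) = \left(-61\right) \left(-5\right) = 305$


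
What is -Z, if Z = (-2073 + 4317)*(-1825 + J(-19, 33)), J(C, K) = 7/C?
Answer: 77826408/19 ≈ 4.0961e+6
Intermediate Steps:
Z = -77826408/19 (Z = (-2073 + 4317)*(-1825 + 7/(-19)) = 2244*(-1825 + 7*(-1/19)) = 2244*(-1825 - 7/19) = 2244*(-34682/19) = -77826408/19 ≈ -4.0961e+6)
-Z = -1*(-77826408/19) = 77826408/19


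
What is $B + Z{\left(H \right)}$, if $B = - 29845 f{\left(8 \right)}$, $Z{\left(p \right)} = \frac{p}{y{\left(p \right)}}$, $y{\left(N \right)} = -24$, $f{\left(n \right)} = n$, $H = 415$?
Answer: $- \frac{5730655}{24} \approx -2.3878 \cdot 10^{5}$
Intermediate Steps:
$Z{\left(p \right)} = - \frac{p}{24}$ ($Z{\left(p \right)} = \frac{p}{-24} = p \left(- \frac{1}{24}\right) = - \frac{p}{24}$)
$B = -238760$ ($B = \left(-29845\right) 8 = -238760$)
$B + Z{\left(H \right)} = -238760 - \frac{415}{24} = - \frac{5730655}{24}$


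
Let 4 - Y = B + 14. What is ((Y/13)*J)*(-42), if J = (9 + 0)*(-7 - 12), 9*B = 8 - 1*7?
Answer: -5586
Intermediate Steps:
B = ⅑ (B = (8 - 1*7)/9 = (8 - 7)/9 = (⅑)*1 = ⅑ ≈ 0.11111)
Y = -91/9 (Y = 4 - (⅑ + 14) = 4 - 1*127/9 = 4 - 127/9 = -91/9 ≈ -10.111)
J = -171 (J = 9*(-19) = -171)
((Y/13)*J)*(-42) = (-91/9/13*(-171))*(-42) = (-91/9*1/13*(-171))*(-42) = -7/9*(-171)*(-42) = 133*(-42) = -5586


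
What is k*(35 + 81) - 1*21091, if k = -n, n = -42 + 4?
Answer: -16683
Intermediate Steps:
n = -38
k = 38 (k = -1*(-38) = 38)
k*(35 + 81) - 1*21091 = 38*(35 + 81) - 1*21091 = 38*116 - 21091 = 4408 - 21091 = -16683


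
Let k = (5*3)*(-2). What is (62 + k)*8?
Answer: 256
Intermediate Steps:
k = -30 (k = 15*(-2) = -30)
(62 + k)*8 = (62 - 30)*8 = 32*8 = 256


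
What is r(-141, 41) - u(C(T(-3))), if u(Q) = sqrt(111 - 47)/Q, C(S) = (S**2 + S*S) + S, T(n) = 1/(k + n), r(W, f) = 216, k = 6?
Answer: 1008/5 ≈ 201.60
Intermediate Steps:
T(n) = 1/(6 + n)
C(S) = S + 2*S**2 (C(S) = (S**2 + S**2) + S = 2*S**2 + S = S + 2*S**2)
u(Q) = 8/Q (u(Q) = sqrt(64)/Q = 8/Q)
r(-141, 41) - u(C(T(-3))) = 216 - 8/((1 + 2/(6 - 3))/(6 - 3)) = 216 - 8/((1 + 2/3)/3) = 216 - 8/((1/3)*(5/3)) = 216 - 8/5/9 = 216 - 8*9/5 = 216 - 1*72/5 = 216 - 72/5 = 1008/5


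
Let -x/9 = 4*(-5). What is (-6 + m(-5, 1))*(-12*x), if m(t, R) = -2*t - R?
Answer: -6480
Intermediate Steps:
m(t, R) = -R - 2*t
x = 180 (x = -36*(-5) = -9*(-20) = 180)
(-6 + m(-5, 1))*(-12*x) = (-6 + (-1*1 - 2*(-5)))*(-12*180) = (-6 + (-1 + 10))*(-2160) = (-6 + 9)*(-2160) = 3*(-2160) = -6480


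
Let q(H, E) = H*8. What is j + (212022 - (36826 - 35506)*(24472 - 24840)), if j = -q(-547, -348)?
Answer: 702158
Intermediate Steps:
q(H, E) = 8*H
j = 4376 (j = -8*(-547) = -1*(-4376) = 4376)
j + (212022 - (36826 - 35506)*(24472 - 24840)) = 4376 + (212022 - (36826 - 35506)*(24472 - 24840)) = 4376 + (212022 - 1320*(-368)) = 4376 + (212022 - 1*(-485760)) = 4376 + (212022 + 485760) = 4376 + 697782 = 702158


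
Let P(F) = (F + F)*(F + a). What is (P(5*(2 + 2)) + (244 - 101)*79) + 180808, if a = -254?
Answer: 182745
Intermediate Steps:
P(F) = 2*F*(-254 + F) (P(F) = (F + F)*(F - 254) = (2*F)*(-254 + F) = 2*F*(-254 + F))
(P(5*(2 + 2)) + (244 - 101)*79) + 180808 = (2*(5*(2 + 2))*(-254 + 5*(2 + 2)) + (244 - 101)*79) + 180808 = (2*(5*4)*(-254 + 5*4) + 143*79) + 180808 = (2*20*(-254 + 20) + 11297) + 180808 = (2*20*(-234) + 11297) + 180808 = (-9360 + 11297) + 180808 = 1937 + 180808 = 182745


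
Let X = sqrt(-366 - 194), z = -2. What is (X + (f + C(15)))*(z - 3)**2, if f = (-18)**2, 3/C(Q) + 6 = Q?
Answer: 24325/3 + 100*I*sqrt(35) ≈ 8108.3 + 591.61*I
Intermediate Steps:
C(Q) = 3/(-6 + Q)
f = 324
X = 4*I*sqrt(35) (X = sqrt(-560) = 4*I*sqrt(35) ≈ 23.664*I)
(X + (f + C(15)))*(z - 3)**2 = (4*I*sqrt(35) + (324 + 3/(-6 + 15)))*(-2 - 3)**2 = (4*I*sqrt(35) + (324 + 3/9))*(-5)**2 = (4*I*sqrt(35) + (324 + 3*(1/9)))*25 = (4*I*sqrt(35) + (324 + 1/3))*25 = (4*I*sqrt(35) + 973/3)*25 = (973/3 + 4*I*sqrt(35))*25 = 24325/3 + 100*I*sqrt(35)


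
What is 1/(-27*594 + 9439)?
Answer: -1/6599 ≈ -0.00015154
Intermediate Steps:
1/(-27*594 + 9439) = 1/(-16038 + 9439) = 1/(-6599) = -1/6599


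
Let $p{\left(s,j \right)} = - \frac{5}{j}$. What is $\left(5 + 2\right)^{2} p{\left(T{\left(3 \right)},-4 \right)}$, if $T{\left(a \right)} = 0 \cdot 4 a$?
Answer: $\frac{245}{4} \approx 61.25$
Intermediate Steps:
$T{\left(a \right)} = 0$ ($T{\left(a \right)} = 0 a = 0$)
$\left(5 + 2\right)^{2} p{\left(T{\left(3 \right)},-4 \right)} = \left(5 + 2\right)^{2} \left(- \frac{5}{-4}\right) = 7^{2} \left(\left(-5\right) \left(- \frac{1}{4}\right)\right) = 49 \cdot \frac{5}{4} = \frac{245}{4}$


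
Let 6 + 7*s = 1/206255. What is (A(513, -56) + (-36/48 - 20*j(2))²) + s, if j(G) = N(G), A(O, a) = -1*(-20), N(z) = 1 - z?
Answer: 9002412001/23100560 ≈ 389.71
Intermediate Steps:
A(O, a) = 20
j(G) = 1 - G
s = -1237529/1443785 (s = -6/7 + (⅐)/206255 = -6/7 + (⅐)*(1/206255) = -6/7 + 1/1443785 = -1237529/1443785 ≈ -0.85714)
(A(513, -56) + (-36/48 - 20*j(2))²) + s = (20 + (-36/48 - 20*(1 - 1*2))²) - 1237529/1443785 = (20 + (-36*1/48 - 20*(1 - 2))²) - 1237529/1443785 = (20 + (-¾ - 20*(-1))²) - 1237529/1443785 = (20 + (-¾ + 20)²) - 1237529/1443785 = (20 + (77/4)²) - 1237529/1443785 = (20 + 5929/16) - 1237529/1443785 = 6249/16 - 1237529/1443785 = 9002412001/23100560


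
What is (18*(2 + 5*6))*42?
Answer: 24192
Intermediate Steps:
(18*(2 + 5*6))*42 = (18*(2 + 30))*42 = (18*32)*42 = 576*42 = 24192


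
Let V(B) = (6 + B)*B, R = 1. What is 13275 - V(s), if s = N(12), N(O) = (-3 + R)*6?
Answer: 13203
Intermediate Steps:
N(O) = -12 (N(O) = (-3 + 1)*6 = -2*6 = -12)
s = -12
V(B) = B*(6 + B)
13275 - V(s) = 13275 - (-12)*(6 - 12) = 13275 - (-12)*(-6) = 13275 - 1*72 = 13275 - 72 = 13203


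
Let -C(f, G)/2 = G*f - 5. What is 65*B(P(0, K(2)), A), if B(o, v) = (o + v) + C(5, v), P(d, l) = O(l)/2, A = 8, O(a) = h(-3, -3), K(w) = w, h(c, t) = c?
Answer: -8255/2 ≈ -4127.5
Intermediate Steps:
O(a) = -3
C(f, G) = 10 - 2*G*f (C(f, G) = -2*(G*f - 5) = -2*(-5 + G*f) = 10 - 2*G*f)
P(d, l) = -3/2
B(o, v) = 10 + o - 9*v (B(o, v) = (o + v) + (10 - 2*v*5) = (o + v) + (10 - 10*v) = 10 + o - 9*v)
65*B(P(0, K(2)), A) = 65*(10 - 3/2 - 9*8) = 65*(10 - 3/2 - 72) = 65*(-127/2) = -8255/2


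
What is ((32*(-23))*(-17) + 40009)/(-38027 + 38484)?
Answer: 52521/457 ≈ 114.93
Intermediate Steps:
((32*(-23))*(-17) + 40009)/(-38027 + 38484) = (-736*(-17) + 40009)/457 = (12512 + 40009)*(1/457) = 52521*(1/457) = 52521/457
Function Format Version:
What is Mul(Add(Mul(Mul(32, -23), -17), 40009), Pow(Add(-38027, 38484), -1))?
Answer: Rational(52521, 457) ≈ 114.93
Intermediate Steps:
Mul(Add(Mul(Mul(32, -23), -17), 40009), Pow(Add(-38027, 38484), -1)) = Mul(Add(Mul(-736, -17), 40009), Pow(457, -1)) = Mul(Add(12512, 40009), Rational(1, 457)) = Mul(52521, Rational(1, 457)) = Rational(52521, 457)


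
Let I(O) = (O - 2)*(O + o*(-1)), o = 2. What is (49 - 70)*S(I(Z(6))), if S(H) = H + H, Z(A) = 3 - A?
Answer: -1050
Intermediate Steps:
I(O) = (-2 + O)**2 (I(O) = (O - 2)*(O + 2*(-1)) = (-2 + O)*(O - 2) = (-2 + O)*(-2 + O) = (-2 + O)**2)
S(H) = 2*H
(49 - 70)*S(I(Z(6))) = (49 - 70)*(2*(4 + (3 - 1*6)**2 - 4*(3 - 1*6))) = -42*(4 + (3 - 6)**2 - 4*(3 - 6)) = -42*(4 + (-3)**2 - 4*(-3)) = -42*(4 + 9 + 12) = -42*25 = -21*50 = -1050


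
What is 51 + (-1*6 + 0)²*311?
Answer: 11247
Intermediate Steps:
51 + (-1*6 + 0)²*311 = 51 + (-6 + 0)²*311 = 51 + (-6)²*311 = 51 + 36*311 = 51 + 11196 = 11247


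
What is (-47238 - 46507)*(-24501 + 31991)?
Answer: -702150050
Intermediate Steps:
(-47238 - 46507)*(-24501 + 31991) = -93745*7490 = -702150050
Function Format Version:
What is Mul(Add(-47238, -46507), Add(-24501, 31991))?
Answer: -702150050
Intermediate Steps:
Mul(Add(-47238, -46507), Add(-24501, 31991)) = Mul(-93745, 7490) = -702150050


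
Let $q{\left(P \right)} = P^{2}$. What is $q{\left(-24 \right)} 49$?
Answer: $28224$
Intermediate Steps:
$q{\left(-24 \right)} 49 = \left(-24\right)^{2} \cdot 49 = 576 \cdot 49 = 28224$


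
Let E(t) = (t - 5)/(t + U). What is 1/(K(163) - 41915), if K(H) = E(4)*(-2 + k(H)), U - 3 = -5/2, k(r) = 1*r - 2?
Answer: -3/125851 ≈ -2.3838e-5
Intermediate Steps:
k(r) = -2 + r (k(r) = r - 2 = -2 + r)
U = 1/2 (U = 3 - 5/2 = 1/2 ≈ 0.50000)
E(t) = (-5 + t)/(1/2 + t) (E(t) = (t - 5)/(t + 1/2) = (-5 + t)/(1/2 + t))
K(H) = 8/9 - 2*H/9 (K(H) = (2*(-5 + 4)/(1 + 2*4))*(-2 + (-2 + H)) = (2*(-1)/(1 + 8))*(-4 + H) = (2*(-1)/9)*(-4 + H) = (2*(1/9)*(-1))*(-4 + H) = -2*(-4 + H)/9 = 8/9 - 2*H/9)
1/(K(163) - 41915) = 1/((8/9 - 2/9*163) - 41915) = 1/((8/9 - 326/9) - 41915) = 1/(-106/3 - 41915) = 1/(-125851/3) = -3/125851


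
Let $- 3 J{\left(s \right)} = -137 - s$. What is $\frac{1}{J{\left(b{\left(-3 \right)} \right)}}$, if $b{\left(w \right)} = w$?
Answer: $\frac{3}{134} \approx 0.022388$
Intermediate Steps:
$J{\left(s \right)} = \frac{137}{3} + \frac{s}{3}$ ($J{\left(s \right)} = - \frac{-137 - s}{3} = \frac{137}{3} + \frac{s}{3}$)
$\frac{1}{J{\left(b{\left(-3 \right)} \right)}} = \frac{1}{\frac{137}{3} + \frac{1}{3} \left(-3\right)} = \frac{1}{\frac{137}{3} - 1} = \frac{1}{\frac{134}{3}} = \frac{3}{134}$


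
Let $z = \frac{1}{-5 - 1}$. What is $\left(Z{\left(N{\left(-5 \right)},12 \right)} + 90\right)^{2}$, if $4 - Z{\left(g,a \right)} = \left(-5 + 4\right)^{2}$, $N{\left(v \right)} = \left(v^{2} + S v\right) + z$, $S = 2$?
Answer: $8649$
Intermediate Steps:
$z = - \frac{1}{6}$ ($z = \frac{1}{-6} = - \frac{1}{6} \approx -0.16667$)
$N{\left(v \right)} = - \frac{1}{6} + v^{2} + 2 v$ ($N{\left(v \right)} = \left(v^{2} + 2 v\right) - \frac{1}{6} = - \frac{1}{6} + v^{2} + 2 v$)
$Z{\left(g,a \right)} = 3$ ($Z{\left(g,a \right)} = 4 - \left(-5 + 4\right)^{2} = 4 - \left(-1\right)^{2} = 4 - 1 = 3$)
$\left(Z{\left(N{\left(-5 \right)},12 \right)} + 90\right)^{2} = \left(3 + 90\right)^{2} = 93^{2} = 8649$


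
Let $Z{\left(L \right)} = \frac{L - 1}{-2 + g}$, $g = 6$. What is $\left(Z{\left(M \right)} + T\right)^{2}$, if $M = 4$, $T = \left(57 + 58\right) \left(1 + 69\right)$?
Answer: $\frac{1037033209}{16} \approx 6.4815 \cdot 10^{7}$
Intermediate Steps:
$T = 8050$ ($T = 115 \cdot 70 = 8050$)
$Z{\left(L \right)} = - \frac{1}{4} + \frac{L}{4}$ ($Z{\left(L \right)} = \frac{L - 1}{-2 + 6} = \frac{-1 + L}{4} = \left(-1 + L\right) \frac{1}{4} = - \frac{1}{4} + \frac{L}{4}$)
$\left(Z{\left(M \right)} + T\right)^{2} = \left(\left(- \frac{1}{4} + \frac{1}{4} \cdot 4\right) + 8050\right)^{2} = \left(\left(- \frac{1}{4} + 1\right) + 8050\right)^{2} = \left(\frac{3}{4} + 8050\right)^{2} = \left(\frac{32203}{4}\right)^{2} = \frac{1037033209}{16}$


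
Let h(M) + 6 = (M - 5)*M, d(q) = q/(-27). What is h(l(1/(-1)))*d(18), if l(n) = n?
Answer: 0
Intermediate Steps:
d(q) = -q/27 (d(q) = q*(-1/27) = -q/27)
h(M) = -6 + M*(-5 + M) (h(M) = -6 + (M - 5)*M = -6 + (-5 + M)*M = -6 + M*(-5 + M))
h(l(1/(-1)))*d(18) = (-6 + (1/(-1))² - 5/(-1))*(-1/27*18) = (-6 + (1*(-1))² - 5*(-1))*(-⅔) = (-6 + (-1)² - 5*(-1))*(-⅔) = (-6 + 1 + 5)*(-⅔) = 0*(-⅔) = 0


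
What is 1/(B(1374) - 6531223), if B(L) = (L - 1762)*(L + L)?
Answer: -1/7597447 ≈ -1.3162e-7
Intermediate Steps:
B(L) = 2*L*(-1762 + L) (B(L) = (-1762 + L)*(2*L) = 2*L*(-1762 + L))
1/(B(1374) - 6531223) = 1/(2*1374*(-1762 + 1374) - 6531223) = 1/(2*1374*(-388) - 6531223) = 1/(-1066224 - 6531223) = 1/(-7597447) = -1/7597447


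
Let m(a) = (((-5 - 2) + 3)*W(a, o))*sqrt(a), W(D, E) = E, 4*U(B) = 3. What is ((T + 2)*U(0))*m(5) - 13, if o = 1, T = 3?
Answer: -13 - 15*sqrt(5) ≈ -46.541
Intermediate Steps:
U(B) = 3/4 (U(B) = (1/4)*3 = 3/4)
m(a) = -4*sqrt(a) (m(a) = (((-5 - 2) + 3)*1)*sqrt(a) = ((-7 + 3)*1)*sqrt(a) = (-4*1)*sqrt(a) = -4*sqrt(a))
((T + 2)*U(0))*m(5) - 13 = ((3 + 2)*(3/4))*(-4*sqrt(5)) - 13 = (5*(3/4))*(-4*sqrt(5)) - 13 = 15*(-4*sqrt(5))/4 - 13 = -15*sqrt(5) - 13 = -13 - 15*sqrt(5)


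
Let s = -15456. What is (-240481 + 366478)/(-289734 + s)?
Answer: -41999/101730 ≈ -0.41285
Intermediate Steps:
(-240481 + 366478)/(-289734 + s) = (-240481 + 366478)/(-289734 - 15456) = 125997/(-305190) = 125997*(-1/305190) = -41999/101730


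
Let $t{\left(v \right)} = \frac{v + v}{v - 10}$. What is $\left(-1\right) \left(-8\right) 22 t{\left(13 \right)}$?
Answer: $\frac{4576}{3} \approx 1525.3$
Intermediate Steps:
$t{\left(v \right)} = \frac{2 v}{-10 + v}$
$\left(-1\right) \left(-8\right) 22 t{\left(13 \right)} = \left(-1\right) \left(-8\right) 22 \cdot 2 \cdot 13 \frac{1}{-10 + 13} = 8 \cdot 22 \cdot 2 \cdot 13 \cdot \frac{1}{3} = 8 \cdot 22 \cdot \frac{26}{3} = 8 \cdot \frac{572}{3} = \frac{4576}{3}$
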